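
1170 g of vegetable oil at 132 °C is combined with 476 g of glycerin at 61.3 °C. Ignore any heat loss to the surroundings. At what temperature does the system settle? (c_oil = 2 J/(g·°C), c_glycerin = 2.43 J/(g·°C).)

T_f ≈ 108.6 °C

Let T be the final temperature. ΣQ_i = 0:
1170×2×(T − 132) + 476×2.43×(T − 61.3) = 0
3496.7 T = 379784
T = 379784 / 3496.7 = 109 °C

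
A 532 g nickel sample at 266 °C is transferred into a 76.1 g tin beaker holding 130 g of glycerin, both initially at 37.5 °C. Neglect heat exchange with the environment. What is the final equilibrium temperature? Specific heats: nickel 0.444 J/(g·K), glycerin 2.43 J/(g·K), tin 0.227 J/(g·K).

T_f ≈ 132.3 °C

Setting the total heat transfer to zero:
532×0.444×(T − 266) + 130×2.43×(T − 37.5) + 76.1×0.227×(T − 37.5) = 0
(236.21 + 315.9 + 17.27) T = 236.21×266 + 315.9×37.5 + 17.27×37.5
T = 75325/569.38 ≈ 132.29 °C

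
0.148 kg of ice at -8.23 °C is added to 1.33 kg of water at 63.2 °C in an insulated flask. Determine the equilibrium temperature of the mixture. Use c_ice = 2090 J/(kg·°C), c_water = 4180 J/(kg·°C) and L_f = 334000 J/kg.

T_f ≈ 48.5 °C

Net heat exchanged in the isolated system is zero:
ice -8.23→0 °C: 0.148×2090×8.23 = 2545.7
  latent heat to melt: 0.148×334000 = 49432
  warm the meltwater: 618.64 T
  water cools: 1.33×4180×(T − 63.2) = 5559.4(T − 63.2)
6178 T = 351354 − 51978 = 299376
T ≈ 48.46 °C — above 0 °C, consistent with complete melting.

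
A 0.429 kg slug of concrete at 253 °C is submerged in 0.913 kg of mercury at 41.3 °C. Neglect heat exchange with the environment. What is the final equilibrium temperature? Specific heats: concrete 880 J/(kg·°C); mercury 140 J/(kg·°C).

Set heat shed by the hot body equal to heat absorbed by the cold body:
0.429*880*(253 − T) = 0.913*140*(T − 41.3)
377.52(253 − T) = 127.82(T − 41.3)
505.34 T = 100792  ⇒  T ≈ 199.45 °C

T_f ≈ 199.5 °C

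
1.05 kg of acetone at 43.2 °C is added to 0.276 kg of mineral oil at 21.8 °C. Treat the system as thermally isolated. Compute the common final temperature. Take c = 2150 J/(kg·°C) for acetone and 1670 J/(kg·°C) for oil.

Set heat shed by the hot body equal to heat absorbed by the cold body:
1.05·2150·(43.2 − T) = 0.276·1670·(T − 21.8)
2257.5(43.2 − T) = 460.92(T − 21.8)
2718.4 T = 107572  ⇒  T ≈ 39.57 °C

T_f ≈ 39.6 °C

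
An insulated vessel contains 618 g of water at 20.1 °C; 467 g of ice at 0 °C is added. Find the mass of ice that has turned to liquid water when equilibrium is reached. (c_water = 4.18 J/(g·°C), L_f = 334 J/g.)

m_melted ≈ 155 g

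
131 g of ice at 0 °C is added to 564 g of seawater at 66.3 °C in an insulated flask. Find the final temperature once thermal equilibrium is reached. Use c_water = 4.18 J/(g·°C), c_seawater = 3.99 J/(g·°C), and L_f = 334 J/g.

T_f ≈ 37.7 °C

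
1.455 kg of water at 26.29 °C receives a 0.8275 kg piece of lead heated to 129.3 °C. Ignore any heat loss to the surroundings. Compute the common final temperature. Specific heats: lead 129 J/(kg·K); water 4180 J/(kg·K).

T_f ≈ 28.1 °C

Energy conservation, ΣQ = 0:
0.8275*129*(T − 129.3) + 1.455*4180*(T − 26.29) = 0
106.75(T − 129.3) + 6081.9(T − 26.29) = 0
6188.6 T = 173696
T = 173696 / 6188.6 = 28.1 °C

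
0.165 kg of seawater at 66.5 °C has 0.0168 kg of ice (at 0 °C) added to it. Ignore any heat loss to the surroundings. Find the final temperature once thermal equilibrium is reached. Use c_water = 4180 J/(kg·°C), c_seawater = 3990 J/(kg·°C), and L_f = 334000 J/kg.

T_f ≈ 52.4 °C

Conservation of energy gives ΣQ = 0:
melt ice: 0.0168·334000 = 5611.2
  warm the meltwater: 70.22 T
  seawater cools: 0.165·3990·(T − 66.5) = 658.35(T − 66.5)
728.57 T = 43780 − 5611.2 = 38169
T ≈ 52.39 °C (positive, so assuming full melt was valid).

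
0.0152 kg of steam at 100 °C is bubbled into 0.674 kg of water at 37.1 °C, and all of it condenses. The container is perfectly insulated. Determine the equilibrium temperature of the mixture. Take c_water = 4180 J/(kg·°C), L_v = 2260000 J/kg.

T_f ≈ 50.4 °C

Energy conservation, ΣQ = 0:
latent heat released on condensation: 0.0152·2260000 = 34352; condensed water 100 °C→T: 63.54(T − 100); original water: 2817.3(T − 37.1)
2880.9 T = 34352 + 6353.6 + 104523 = 145228
T ≈ 50.41 °C (< 100 °C, so full condensation is consistent).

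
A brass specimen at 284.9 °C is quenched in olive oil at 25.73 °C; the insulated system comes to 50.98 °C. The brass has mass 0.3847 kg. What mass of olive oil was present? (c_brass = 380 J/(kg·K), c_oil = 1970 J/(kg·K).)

m ≈ 0.687 kg

|Q_brass| = |Q_oil|:
0.3847×380×(284.9 − 50.98) = m×1970×(50.98 − 25.73)
49742 m = 34196  ⇒  m ≈ 0.6875 kg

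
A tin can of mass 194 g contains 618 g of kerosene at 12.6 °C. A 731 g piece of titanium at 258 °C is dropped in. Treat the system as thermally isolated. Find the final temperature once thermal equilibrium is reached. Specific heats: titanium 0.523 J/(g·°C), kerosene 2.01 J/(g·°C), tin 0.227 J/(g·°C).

T_f ≈ 68.8 °C

Conservation of energy gives ΣQ = 0:
731·0.523·(T − 258) + 618·2.01·(T − 12.6) + 194·0.227·(T − 12.6) = 0
382.31(T − 258) + 1242.2(T − 12.6) + 44.04(T − 12.6) = 0
1668.5 T = 114843
T = 114843 / 1668.5 = 68.8 °C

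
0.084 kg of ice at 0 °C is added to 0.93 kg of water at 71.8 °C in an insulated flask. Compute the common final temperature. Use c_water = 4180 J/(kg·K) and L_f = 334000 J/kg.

T_f ≈ 59.2 °C

Taking heat into each body as positive, Σ m c ΔT = 0:
fusion: m_ice L_f = 0.084×334000 = 28056
  meltwater 0→T: 0.084×4180×T = 351.12 T
  water cools: 0.93×4180×(T − 71.8) = 3887.4(T − 71.8)
4238.5 T = 279115 − 28056 = 251059
T ≈ 59.23 °C (positive, so assuming full melt was valid).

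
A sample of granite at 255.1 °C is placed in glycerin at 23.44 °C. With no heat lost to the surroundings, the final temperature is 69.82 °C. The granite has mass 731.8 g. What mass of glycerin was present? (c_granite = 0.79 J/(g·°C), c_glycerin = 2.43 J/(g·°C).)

m ≈ 950 g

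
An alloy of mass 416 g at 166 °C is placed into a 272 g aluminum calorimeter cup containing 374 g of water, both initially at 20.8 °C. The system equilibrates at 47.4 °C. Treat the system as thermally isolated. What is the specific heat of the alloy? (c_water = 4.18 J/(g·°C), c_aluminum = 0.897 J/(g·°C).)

Heat gained plus heat lost sum to zero:
416×c×(47.4 − 166) + 374×4.18×(47.4 − 20.8) + 272×0.897×(47.4 − 20.8) = 0
-49338 c = -48074
c = -48074/-49338 ≈ 0.9744 J/(g·°C)

c ≈ 0.974 J/(g·°C)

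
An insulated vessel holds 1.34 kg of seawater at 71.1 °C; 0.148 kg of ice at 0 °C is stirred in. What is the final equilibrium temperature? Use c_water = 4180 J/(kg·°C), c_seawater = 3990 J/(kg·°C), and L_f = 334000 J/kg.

T_f ≈ 55.4 °C

Sum of m c ΔT and latent-heat terms is zero:
melt ice: 0.148·334000 = 49432; meltwater 0→T: 0.148·4180·T = 618.64 T; seawater: 5346.6(T − 71.1)
5965.2 T = 380143 − 49432 = 330711
T ≈ 55.44 °C. Since T > 0 °C, the all-ice-melts assumption holds.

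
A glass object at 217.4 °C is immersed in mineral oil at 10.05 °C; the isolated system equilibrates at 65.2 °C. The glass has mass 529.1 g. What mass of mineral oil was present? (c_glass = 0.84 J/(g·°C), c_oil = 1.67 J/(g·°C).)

Conservation of energy gives ΣQ = 0:
529.1×0.84×(65.2 − 217.4) + m×1.67×(65.2 − 10.05) = 0
92.1 m = 67644
m = 67644/92.1 ≈ 734.5 g

m ≈ 734 g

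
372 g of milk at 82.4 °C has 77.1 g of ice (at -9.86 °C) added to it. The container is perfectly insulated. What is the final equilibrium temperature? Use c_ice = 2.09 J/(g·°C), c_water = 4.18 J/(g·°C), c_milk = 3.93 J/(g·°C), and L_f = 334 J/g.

Taking heat into each body as positive, Σ m c ΔT = 0:
ice -9.86→0 °C: 77.1×2.09×9.86 = 1588.8
  fusion: m_ice L_f = 77.1×334 = 25751
  meltwater 0→T: 77.1×4.18×T = 322.28 T
  milk: 1462(T − 82.4)
1784.2 T = 120466 − 27340 = 93125
T ≈ 52.19 °C — above 0 °C, consistent with complete melting.

T_f ≈ 52.2 °C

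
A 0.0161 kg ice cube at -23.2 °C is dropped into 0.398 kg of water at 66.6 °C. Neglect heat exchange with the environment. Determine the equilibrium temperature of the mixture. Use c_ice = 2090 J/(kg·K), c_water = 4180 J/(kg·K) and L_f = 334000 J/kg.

T_f ≈ 60.5 °C

Setting the total heat transfer to zero:
warm ice to 0 °C: 0.0161×2090×(0 − (-23.2)) = 780.66; latent heat to melt: 0.0161×334000 = 5377.4; meltwater 0→T: 0.0161×4180×T = 67.3 T; water: 1663.6(T − 66.6)
1730.9 T = 110798 − 6158.1 = 104640
T ≈ 60.45 °C. Since T > 0 °C, the all-ice-melts assumption holds.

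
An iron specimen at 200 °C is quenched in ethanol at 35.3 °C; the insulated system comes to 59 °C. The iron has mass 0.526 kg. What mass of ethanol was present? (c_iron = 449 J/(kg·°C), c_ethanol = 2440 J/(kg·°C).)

m ≈ 0.576 kg

Taking heat into each body as positive, Σ m c ΔT = 0:
0.526·449·(59 − 200) + m·2440·(59 − 35.3) = 0
57828 m = 33301
m = 33301/57828 ≈ 0.5759 kg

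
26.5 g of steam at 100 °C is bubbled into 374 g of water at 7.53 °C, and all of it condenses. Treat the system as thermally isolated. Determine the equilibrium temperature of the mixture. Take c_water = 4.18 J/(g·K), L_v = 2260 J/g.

T_f ≈ 49.4 °C

Setting the total heat transfer to zero:
steam→water at 100 °C releases m L_v = 26.5×2260 = 59890; condensate cools 100→T: 26.5×4.18×(T − 100) = 110.77(T − 100); water warms: 374×4.18×(T − 7.53) = 1563.3(T − 7.53)
1674.1 T = 59890 + 11077 + 11772 = 82739
T ≈ 49.42 °C (< 100 °C, so full condensation is consistent).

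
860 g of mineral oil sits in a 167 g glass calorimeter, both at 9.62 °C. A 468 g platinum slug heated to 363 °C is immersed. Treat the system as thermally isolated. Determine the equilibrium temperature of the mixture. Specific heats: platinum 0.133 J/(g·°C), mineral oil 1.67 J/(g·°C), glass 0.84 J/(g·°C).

T_f ≈ 23.0 °C

Net heat exchanged in the isolated system is zero:
468·0.133·(T − 363) + 860·1.67·(T − 9.62) + 167·0.84·(T − 9.62) = 0
(62.24 + 1436.2 + 140.28) T = 62.24·363 + 1436.2·9.62 + 140.28·9.62
T ≈ 23.04 °C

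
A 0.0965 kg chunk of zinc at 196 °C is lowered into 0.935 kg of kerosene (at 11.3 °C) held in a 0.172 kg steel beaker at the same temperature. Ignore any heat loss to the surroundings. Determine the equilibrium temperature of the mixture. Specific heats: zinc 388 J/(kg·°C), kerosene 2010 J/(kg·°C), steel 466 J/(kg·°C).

T_f ≈ 14.8 °C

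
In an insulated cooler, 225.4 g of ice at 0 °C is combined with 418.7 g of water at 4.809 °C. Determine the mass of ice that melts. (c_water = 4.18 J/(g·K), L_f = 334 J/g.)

m_melted ≈ 25.2 g

Heat available from the water dropping to 0 °C: 418.7·4.18·4.809 = 8416.5 J.
Fully melting the ice requires m_ice L_f = 225.4·334 = 75284 J.
Since 8416.5 < 75284 J, not all the ice melts; equilibrium is at 0 °C.
Mass melted = 8416.5/334 ≈ 25.2 g.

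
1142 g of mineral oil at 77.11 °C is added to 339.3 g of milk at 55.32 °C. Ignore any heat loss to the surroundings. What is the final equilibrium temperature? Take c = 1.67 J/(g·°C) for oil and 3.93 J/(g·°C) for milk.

Energy conservation, ΣQ = 0:
1142*1.67*(T − 77.11) + 339.3*3.93*(T − 55.32) = 0
1907.1(T − 77.11) + 1333.4(T − 55.32) = 0
(1907.1 + 1333.4) T = 1907.1*77.11 + 1333.4*55.32
T = 220826 / 3240.6 = 68.1 °C

T_f ≈ 68.1 °C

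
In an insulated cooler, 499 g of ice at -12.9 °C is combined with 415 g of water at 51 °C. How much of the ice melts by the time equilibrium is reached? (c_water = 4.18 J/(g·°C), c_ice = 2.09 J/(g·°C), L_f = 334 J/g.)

m_melted ≈ 225 g

Cooling the water to 0 °C releases 415×4.18×51 = 88470 J.
Warming the ice to 0 °C takes 499×2.09×12.9 = 13454 J, leaving 75016 J for melting.
Fully melting the ice requires m_ice L_f = 499×334 = 166666 J.
75016 J < 166666 J, so only part of the ice melts and the system sits at 0 °C.
Mass melted = 75016/334 ≈ 224.6 g.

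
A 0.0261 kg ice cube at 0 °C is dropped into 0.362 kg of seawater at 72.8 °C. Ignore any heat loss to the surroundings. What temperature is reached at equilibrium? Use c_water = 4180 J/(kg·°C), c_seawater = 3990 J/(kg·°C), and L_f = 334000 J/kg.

T_f ≈ 62.1 °C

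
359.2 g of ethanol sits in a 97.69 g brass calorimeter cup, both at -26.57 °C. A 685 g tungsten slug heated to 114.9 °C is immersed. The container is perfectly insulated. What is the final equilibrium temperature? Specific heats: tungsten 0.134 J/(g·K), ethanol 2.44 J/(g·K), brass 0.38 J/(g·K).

T_f ≈ -13.7 °C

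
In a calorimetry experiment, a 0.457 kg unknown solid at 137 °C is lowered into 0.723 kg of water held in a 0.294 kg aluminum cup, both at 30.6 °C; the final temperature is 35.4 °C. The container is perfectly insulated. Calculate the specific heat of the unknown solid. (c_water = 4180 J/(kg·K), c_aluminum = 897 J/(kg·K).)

c ≈ 340 J/(kg·K)

Energy conservation, ΣQ = 0:
0.457·c·(35.4 − 137) + 0.723·4180·(35.4 − 30.6) + 0.294·897·(35.4 − 30.6) = 0
-46.43 c = -15772
c = -15772/-46.43 ≈ 339.7 J/(kg·K)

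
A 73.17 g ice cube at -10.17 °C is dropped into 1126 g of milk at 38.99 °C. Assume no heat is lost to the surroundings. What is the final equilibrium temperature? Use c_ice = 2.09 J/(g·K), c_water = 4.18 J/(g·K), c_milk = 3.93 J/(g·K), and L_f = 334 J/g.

T_f ≈ 31.0 °C

Sum of m c ΔT and latent-heat terms is zero:
warm ice to 0 °C: 73.17×2.09×(0 − (-10.17)) = 1555.3
  fusion: m_ice L_f = 73.17×334 = 24439
  meltwater 0→T: 73.17×4.18×T = 305.85 T
  milk: 4425.2(T − 38.99)
4731 T = 172538 − 25994 = 146544
T ≈ 30.98 °C. Since T > 0 °C, the all-ice-melts assumption holds.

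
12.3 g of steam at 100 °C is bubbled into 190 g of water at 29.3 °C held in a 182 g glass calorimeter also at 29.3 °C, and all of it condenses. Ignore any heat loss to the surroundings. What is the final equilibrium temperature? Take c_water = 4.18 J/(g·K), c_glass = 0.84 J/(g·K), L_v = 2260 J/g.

T_f ≈ 60.8 °C

Let T be the final temperature. ΣQ_i = 0:
latent heat released on condensation: 12.3×2260 = 27798
  condensed water 100 °C→T: 51.41(T − 100)
  original water: 794.2(T − 29.3)
  glass cup: 182×0.84×(T − 29.3) = 152.88(T − 29.3)
998.49 T = 27798 + 5141.4 + 27749 = 60689
T ≈ 60.78 °C, under the boiling point, so the assumption holds.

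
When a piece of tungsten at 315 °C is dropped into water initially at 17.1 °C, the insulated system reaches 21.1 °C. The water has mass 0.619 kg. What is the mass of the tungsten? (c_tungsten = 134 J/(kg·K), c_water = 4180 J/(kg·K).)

m ≈ 0.263 kg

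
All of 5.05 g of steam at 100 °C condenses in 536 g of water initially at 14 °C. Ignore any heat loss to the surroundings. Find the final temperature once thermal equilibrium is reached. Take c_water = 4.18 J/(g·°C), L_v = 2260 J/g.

T_f ≈ 19.8 °C

Sum of m c ΔT and latent-heat terms is zero:
condense steam: −5.05×2260 = −11413; condensed water 100 °C→T: 21.11(T − 100); original water: 2240.5(T − 14)
2261.6 T = 11413 + 2110.9 + 31367 = 44891
T ≈ 19.85 °C — below 100 °C, confirming all the steam condensed.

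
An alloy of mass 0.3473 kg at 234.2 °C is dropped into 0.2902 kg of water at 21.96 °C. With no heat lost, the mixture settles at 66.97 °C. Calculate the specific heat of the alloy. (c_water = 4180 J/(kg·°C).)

c ≈ 940 J/(kg·°C)

m_s c (T_s − T_f) = m_water c_water (T_f − T_0):
0.3473·c·(234.2 − 66.97) = 0.2902·4180·(66.97 − 21.96)
58.08 c = 54599  ⇒  c ≈ 940.1 J/(kg·°C)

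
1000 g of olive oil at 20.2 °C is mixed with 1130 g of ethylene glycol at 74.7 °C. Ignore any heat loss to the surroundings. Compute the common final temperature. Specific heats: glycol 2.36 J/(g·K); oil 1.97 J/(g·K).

T_f ≈ 51.5 °C

|Q_glycol| = |Q_oil|:
1130*2.36*(74.7 − T) = 1000*1.97*(T − 20.2)
2666.8(74.7 − T) = 1970(T − 20.2)
4636.8 T = 239004  ⇒  T ≈ 51.55 °C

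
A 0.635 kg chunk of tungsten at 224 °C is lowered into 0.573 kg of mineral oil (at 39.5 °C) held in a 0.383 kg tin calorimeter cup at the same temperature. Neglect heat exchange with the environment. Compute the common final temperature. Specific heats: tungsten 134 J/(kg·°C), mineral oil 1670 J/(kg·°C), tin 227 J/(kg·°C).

T_f ≈ 53.4 °C

Setting the total heat transfer to zero:
0.635×134×(T − 224) + 0.573×1670×(T − 39.5) + 0.383×227×(T − 39.5) = 0
(85.09 + 956.91 + 86.94) T = 85.09×224 + 956.91×39.5 + 86.94×39.5
T = 60292/1128.9 ≈ 53.41 °C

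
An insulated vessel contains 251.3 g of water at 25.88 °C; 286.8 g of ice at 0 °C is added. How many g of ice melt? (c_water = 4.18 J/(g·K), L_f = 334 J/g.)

Water can give up m c ΔT = 251.3×4.18×25.88 = 27185 J before reaching 0 °C.
Melting all 286.8 g of ice would need 286.8×334 = 95791 J.
That's not enough to melt it all — equilibrium is at 0 °C with ice remaining.
m_melted×334 = 27185  ⇒  m_melted ≈ 81.39 g.

m_melted ≈ 81.4 g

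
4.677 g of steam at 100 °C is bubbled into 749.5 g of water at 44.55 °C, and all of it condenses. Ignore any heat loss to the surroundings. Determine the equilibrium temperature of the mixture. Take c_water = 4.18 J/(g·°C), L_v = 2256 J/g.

T_f ≈ 48.2 °C

Heat gained plus heat lost sum to zero:
steam→water at 100 °C releases m L_v = 4.677·2256 = 10551; condensed water 100 °C→T: 19.55(T − 100); water warms: 749.5·4.18·(T − 44.55) = 3132.9(T − 44.55)
3152.5 T = 10551 + 1955 + 139571 = 152077
T ≈ 48.24 °C, under the boiling point, so the assumption holds.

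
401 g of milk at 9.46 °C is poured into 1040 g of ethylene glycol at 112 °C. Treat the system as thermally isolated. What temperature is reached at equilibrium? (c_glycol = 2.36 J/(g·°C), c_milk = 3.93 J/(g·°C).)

T_f ≈ 71.9 °C

Conservation of energy gives ΣQ = 0:
1040×2.36×(T − 112) + 401×3.93×(T − 9.46) = 0
2454.4(T − 112) + 1575.9(T − 9.46) = 0
(2454.4 + 1575.9) T = 2454.4×112 + 1575.9×9.46
T = 289801 / 4030.3 = 71.9 °C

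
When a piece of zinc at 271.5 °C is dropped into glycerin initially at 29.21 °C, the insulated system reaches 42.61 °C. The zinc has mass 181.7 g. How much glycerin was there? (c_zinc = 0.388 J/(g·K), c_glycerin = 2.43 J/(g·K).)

m ≈ 496 g

Let T be the final temperature. ΣQ_i = 0:
181.7×0.388×(42.61 − 271.5) + m×2.43×(42.61 − 29.21) = 0
32.56 m = 16137
m = 16137/32.56 ≈ 495.6 g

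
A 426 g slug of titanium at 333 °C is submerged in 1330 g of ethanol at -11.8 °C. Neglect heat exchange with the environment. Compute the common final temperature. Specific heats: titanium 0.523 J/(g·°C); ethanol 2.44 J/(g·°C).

Taking heat into each body as positive, Σ m c ΔT = 0:
426·0.523·(T − 333) + 1330·2.44·(T − (-11.8)) = 0
222.8(T − 333) + 3245.2(T − (-11.8)) = 0
(222.8 + 3245.2) T = 222.8·333 + 3245.2·(-11.8)
T ≈ 10.35 °C

T_f ≈ 10.4 °C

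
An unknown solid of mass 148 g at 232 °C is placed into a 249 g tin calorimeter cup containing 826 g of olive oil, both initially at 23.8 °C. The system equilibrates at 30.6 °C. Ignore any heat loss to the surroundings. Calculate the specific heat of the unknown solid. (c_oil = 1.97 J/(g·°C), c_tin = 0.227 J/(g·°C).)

c ≈ 0.384 J/(g·°C)

Setting the total heat transfer to zero:
148×c×(30.6 − 232) + 826×1.97×(30.6 − 23.8) + 249×0.227×(30.6 − 23.8) = 0
-29807 c = -11449
c = -11449/-29807 ≈ 0.3841 J/(g·°C)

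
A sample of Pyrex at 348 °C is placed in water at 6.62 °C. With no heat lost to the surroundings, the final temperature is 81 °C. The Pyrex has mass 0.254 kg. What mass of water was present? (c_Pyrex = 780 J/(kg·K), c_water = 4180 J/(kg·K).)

|Q_Pyrex| = |Q_water|:
0.254·780·(348 − 81) = m·4180·(81 − 6.62)
310908 m = 52898  ⇒  m ≈ 0.1701 kg

m ≈ 0.17 kg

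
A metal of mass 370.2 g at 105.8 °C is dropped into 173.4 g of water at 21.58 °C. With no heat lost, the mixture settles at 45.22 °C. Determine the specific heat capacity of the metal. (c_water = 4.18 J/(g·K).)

c ≈ 0.764 J/(g·K)

Let T be the final temperature. ΣQ_i = 0:
370.2·c·(45.22 − 105.8) + 173.4·4.18·(45.22 − 21.58) = 0
-22427 c = -17135
c = -17135/-22427 ≈ 0.764 J/(g·K)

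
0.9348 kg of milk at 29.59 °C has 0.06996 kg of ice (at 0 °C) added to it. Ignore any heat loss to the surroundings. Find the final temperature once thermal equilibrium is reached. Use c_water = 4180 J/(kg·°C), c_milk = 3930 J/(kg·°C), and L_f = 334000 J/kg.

T_f ≈ 21.5 °C

Energy balance with sensible and latent terms:
melt ice: 0.06996×334000 = 23367; meltwater 0→T: 0.06996×4180×T = 292.43 T; milk: 3673.8(T − 29.59)
3966.2 T = 108707 − 23367 = 85340
T ≈ 21.52 °C — above 0 °C, consistent with complete melting.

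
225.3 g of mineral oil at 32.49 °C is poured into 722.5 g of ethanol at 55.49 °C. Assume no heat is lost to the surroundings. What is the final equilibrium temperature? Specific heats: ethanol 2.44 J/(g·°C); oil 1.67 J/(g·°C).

T_f ≈ 51.4 °C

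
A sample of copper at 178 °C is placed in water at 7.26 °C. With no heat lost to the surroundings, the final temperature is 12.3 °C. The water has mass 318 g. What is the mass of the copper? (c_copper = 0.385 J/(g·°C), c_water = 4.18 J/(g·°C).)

m ≈ 105 g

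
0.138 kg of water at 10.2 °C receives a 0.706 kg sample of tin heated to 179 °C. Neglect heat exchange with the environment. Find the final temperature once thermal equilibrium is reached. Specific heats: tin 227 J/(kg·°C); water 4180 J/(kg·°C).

Taking heat into each body as positive, Σ m c ΔT = 0:
0.706×227×(T − 179) + 0.138×4180×(T − 10.2) = 0
160.26(T − 179) + 576.84(T − 10.2) = 0
737.1 T = 34571
T ≈ 46.90 °C

T_f ≈ 46.9 °C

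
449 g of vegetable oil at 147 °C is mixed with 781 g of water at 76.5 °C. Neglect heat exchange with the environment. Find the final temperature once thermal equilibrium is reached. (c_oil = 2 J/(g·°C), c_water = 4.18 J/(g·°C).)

T_f ≈ 91.7 °C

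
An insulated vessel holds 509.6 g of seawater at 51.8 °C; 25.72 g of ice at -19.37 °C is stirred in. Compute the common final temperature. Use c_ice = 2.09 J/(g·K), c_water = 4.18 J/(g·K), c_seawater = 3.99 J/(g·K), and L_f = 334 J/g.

T_f ≈ 44.7 °C

Taking heat into each body as positive, Σ m c ΔT = 0:
ice -19.37→0 °C: 25.72·2.09·19.37 = 1041.2
  latent heat to melt: 25.72·334 = 8590.5
  warm the meltwater: 107.51 T
  seawater cools: 509.6·3.99·(T − 51.8) = 2033.3(T − 51.8)
2140.8 T = 105325 − 9631.7 = 95693
T ≈ 44.70 °C (positive, so assuming full melt was valid).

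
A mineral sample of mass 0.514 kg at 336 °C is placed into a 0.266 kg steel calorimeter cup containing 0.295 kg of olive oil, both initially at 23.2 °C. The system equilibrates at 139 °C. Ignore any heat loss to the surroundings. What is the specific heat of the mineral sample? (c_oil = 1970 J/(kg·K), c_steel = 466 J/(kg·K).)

Net heat exchanged in the isolated system is zero:
0.514×c×(139 − 336) + 0.295×1970×(139 − 23.2) + 0.266×466×(139 − 23.2) = 0
-101.26 c = -81651
c = -81651/-101.26 ≈ 806.4 J/(kg·K)

c ≈ 806 J/(kg·K)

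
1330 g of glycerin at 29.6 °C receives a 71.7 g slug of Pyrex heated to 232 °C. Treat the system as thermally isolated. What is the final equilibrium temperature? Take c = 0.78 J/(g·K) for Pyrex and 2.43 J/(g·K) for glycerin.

T_f ≈ 33.0 °C

Energy conservation, ΣQ = 0:
71.7*0.78*(T − 232) + 1330*2.43*(T − 29.6) = 0
55.93(T − 232) + 3231.9(T − 29.6) = 0
3287.8 T = 108639
T ≈ 33.04 °C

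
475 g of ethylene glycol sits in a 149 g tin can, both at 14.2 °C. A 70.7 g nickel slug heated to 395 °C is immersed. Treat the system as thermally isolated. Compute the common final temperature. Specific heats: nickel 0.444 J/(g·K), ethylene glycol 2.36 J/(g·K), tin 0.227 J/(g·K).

T_f ≈ 24.3 °C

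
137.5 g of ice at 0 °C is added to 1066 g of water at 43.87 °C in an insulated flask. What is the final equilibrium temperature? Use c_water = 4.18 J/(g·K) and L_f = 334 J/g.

T_f ≈ 29.7 °C

Let T be the final temperature. ΣQ_i = 0:
melt ice: 137.5×334 = 45925; meltwater 0→T: 137.5×4.18×T = 574.75 T; water: 4455.9(T − 43.87)
5030.6 T = 195479 − 45925 = 149554
T ≈ 29.73 °C — above 0 °C, consistent with complete melting.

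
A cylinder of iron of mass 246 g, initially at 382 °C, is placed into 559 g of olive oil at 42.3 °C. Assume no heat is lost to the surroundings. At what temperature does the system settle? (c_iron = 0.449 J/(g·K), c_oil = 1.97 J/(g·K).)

T_f ≈ 73.3 °C

Taking heat into each body as positive, Σ m c ΔT = 0:
246×0.449×(T − 382) + 559×1.97×(T − 42.3) = 0
110.45(T − 382) + 1101.2(T − 42.3) = 0
(110.45 + 1101.2) T = 110.45×382 + 1101.2×42.3
T = 88775 / 1211.7 = 73.3 °C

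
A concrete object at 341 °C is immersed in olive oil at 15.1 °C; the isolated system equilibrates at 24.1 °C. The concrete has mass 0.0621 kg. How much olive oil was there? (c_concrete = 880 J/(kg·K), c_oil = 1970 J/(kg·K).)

Conservation of energy gives ΣQ = 0:
0.0621×880×(24.1 − 341) + m×1970×(24.1 − 15.1) = 0
17730 m = 17318
m = 17318/17730 ≈ 0.9768 kg

m ≈ 0.977 kg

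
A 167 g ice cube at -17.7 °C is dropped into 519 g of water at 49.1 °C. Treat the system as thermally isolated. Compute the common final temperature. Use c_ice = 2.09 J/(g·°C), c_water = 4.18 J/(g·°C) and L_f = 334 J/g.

T_f ≈ 15.5 °C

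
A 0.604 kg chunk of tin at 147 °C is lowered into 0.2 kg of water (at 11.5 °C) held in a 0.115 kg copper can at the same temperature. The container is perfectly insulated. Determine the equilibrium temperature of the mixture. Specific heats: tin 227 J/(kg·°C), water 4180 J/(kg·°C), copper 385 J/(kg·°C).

With ΣQ=0 the equilibrium temperature is the m·c-weighted mean:
T_f = (137.11×147 + 836×11.5 + 44.27×11.5) / (137.11 + 836 + 44.27)
    = 30278 / 1017.4 ≈ 29.76 °C

T_f ≈ 29.8 °C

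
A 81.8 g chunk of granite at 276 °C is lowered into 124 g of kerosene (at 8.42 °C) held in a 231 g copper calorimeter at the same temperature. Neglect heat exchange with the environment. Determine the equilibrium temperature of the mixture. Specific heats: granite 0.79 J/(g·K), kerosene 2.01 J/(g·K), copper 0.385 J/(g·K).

Heat gained plus heat lost sum to zero:
81.8·0.79·(T − 276) + 124·2.01·(T − 8.42) + 231·0.385·(T − 8.42) = 0
64.62(T − 276) + 249.24(T − 8.42) + 88.94(T − 8.42) = 0
402.8 T = 20683
T = 20683 / 402.8 = 51.3 °C

T_f ≈ 51.3 °C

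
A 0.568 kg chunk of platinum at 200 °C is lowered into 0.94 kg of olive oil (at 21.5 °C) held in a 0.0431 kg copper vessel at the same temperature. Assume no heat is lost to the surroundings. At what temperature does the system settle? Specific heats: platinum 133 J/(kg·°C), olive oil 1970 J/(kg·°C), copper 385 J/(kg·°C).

T_f ≈ 28.4 °C

Energy conservation, ΣQ = 0:
0.568·133·(T − 200) + 0.94·1970·(T − 21.5) + 0.0431·385·(T − 21.5) = 0
(75.54 + 1851.8 + 16.59) T = 75.54·200 + 1851.8·21.5 + 16.59·21.5
T = 55279/1943.9 ≈ 28.44 °C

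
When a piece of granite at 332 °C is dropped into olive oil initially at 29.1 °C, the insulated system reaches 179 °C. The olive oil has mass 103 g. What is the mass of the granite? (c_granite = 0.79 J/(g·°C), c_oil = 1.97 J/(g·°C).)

m ≈ 252 g

Heat lost by the granite = heat gained by the oil:
m×0.79×(332 − 179) = 103×1.97×(179 − 29.1)
120.87 m = 30416  ⇒  m ≈ 251.6 g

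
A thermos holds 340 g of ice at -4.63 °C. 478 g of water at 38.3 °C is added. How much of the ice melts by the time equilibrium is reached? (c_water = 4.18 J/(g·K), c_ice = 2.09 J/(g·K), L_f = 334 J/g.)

m_melted ≈ 219 g

Water can give up m c ΔT = 478·4.18·38.3 = 76525 J before reaching 0 °C.
Warming the ice to 0 °C takes 340·2.09·4.63 = 3290.1 J, leaving 73235 J for melting.
To melt every bit of ice: 340·334 = 113560 J.
73235 J < 113560 J, so only part of the ice melts and the system sits at 0 °C.
m_melted·334 = 73235  ⇒  m_melted ≈ 219.3 g.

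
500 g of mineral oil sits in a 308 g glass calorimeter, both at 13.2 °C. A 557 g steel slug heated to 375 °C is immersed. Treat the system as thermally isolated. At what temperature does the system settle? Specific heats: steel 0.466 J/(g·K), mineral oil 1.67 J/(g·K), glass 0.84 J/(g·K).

T_f ≈ 82.6 °C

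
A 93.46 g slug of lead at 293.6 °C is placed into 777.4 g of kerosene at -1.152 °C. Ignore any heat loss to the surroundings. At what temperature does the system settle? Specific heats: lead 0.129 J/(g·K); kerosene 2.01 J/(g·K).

T_f ≈ 1.1 °C

Set heat shed by the hot body equal to heat absorbed by the cold body:
93.46×0.129×(293.6 − T) = 777.4×2.01×(T − (-1.152))
12.06(293.6 − T) = 1562.6(T − (-1.152))
1574.6 T = 1739.7  ⇒  T ≈ 1.10 °C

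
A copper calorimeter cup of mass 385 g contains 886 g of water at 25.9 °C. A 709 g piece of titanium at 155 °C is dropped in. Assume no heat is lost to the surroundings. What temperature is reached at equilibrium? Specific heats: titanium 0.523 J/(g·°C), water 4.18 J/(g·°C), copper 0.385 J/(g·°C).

Net heat exchanged in the isolated system is zero:
709×0.523×(T − 155) + 886×4.18×(T − 25.9) + 385×0.385×(T − 25.9) = 0
370.81(T − 155) + 3703.5(T − 25.9) + 148.22(T − 25.9) = 0
4222.5 T = 157234
T = 157234 / 4222.5 = 37.2 °C

T_f ≈ 37.2 °C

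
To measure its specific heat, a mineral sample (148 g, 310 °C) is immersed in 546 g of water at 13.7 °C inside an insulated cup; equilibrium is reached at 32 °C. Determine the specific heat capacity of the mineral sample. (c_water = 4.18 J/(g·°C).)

m_s c (T_s − T_f) = m_water c_water (T_f − T_0):
148×c×(310 − 32) = 546×4.18×(32 − 13.7)
41144 c = 41766  ⇒  c ≈ 1.015 J/(g·°C)

c ≈ 1.02 J/(g·°C)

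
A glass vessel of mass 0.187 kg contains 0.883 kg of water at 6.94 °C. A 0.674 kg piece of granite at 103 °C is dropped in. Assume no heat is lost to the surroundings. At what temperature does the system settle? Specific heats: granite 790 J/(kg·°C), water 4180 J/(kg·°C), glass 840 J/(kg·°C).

Let T be the final temperature. ΣQ_i = 0:
0.674×790×(T − 103) + 0.883×4180×(T − 6.94) + 0.187×840×(T − 6.94) = 0
532.46(T − 103) + 3690.9(T − 6.94) + 157.08(T − 6.94) = 0
4380.5 T = 81549
T = 81549/4380.5 ≈ 18.62 °C

T_f ≈ 18.6 °C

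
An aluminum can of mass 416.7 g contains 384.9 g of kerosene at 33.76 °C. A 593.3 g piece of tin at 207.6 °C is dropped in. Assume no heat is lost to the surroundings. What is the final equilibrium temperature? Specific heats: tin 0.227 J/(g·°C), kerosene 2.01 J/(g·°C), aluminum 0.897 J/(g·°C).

T_f ≈ 52.0 °C

Let T be the final temperature. ΣQ_i = 0:
593.3*0.227*(T − 207.6) + 384.9*2.01*(T − 33.76) + 416.7*0.897*(T − 33.76) = 0
(134.68 + 773.65 + 373.78) T = 134.68*207.6 + 773.65*33.76 + 373.78*33.76
T = 66697 / 1282.1 = 52 °C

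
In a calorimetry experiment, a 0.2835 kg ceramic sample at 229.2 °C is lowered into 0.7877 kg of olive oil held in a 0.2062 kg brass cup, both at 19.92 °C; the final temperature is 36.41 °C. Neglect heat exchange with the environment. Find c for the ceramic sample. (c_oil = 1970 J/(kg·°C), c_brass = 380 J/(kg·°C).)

Taking heat into each body as positive, Σ m c ΔT = 0:
0.2835×c×(36.41 − 229.2) + 0.7877×1970×(36.41 − 19.92) + 0.2062×380×(36.41 − 19.92) = 0
-54.66 c = -26881
c = -26881/-54.66 ≈ 491.8 J/(kg·°C)

c ≈ 492 J/(kg·°C)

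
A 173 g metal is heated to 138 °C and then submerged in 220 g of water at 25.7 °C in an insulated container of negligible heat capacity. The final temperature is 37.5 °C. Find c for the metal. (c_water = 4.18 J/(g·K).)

c ≈ 0.624 J/(g·K)

m_s c (T_s − T_f) = m_water c_water (T_f − T_0):
173×c×(138 − 37.5) = 220×4.18×(37.5 − 25.7)
17386 c = 10851  ⇒  c ≈ 0.6241 J/(g·K)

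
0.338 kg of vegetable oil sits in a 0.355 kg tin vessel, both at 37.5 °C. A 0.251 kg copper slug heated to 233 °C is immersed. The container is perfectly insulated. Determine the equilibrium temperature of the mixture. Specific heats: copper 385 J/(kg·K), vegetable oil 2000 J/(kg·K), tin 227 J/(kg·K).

T_f ≈ 59.6 °C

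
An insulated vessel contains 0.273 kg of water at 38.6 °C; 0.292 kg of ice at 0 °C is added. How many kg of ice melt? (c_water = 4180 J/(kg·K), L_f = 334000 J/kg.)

Cooling the water to 0 °C releases 0.273×4180×38.6 = 44048 J.
Fully melting the ice requires m_ice L_f = 0.292×334000 = 97528 J.
That's not enough to melt it all — equilibrium is at 0 °C with ice remaining.
m_melt = 44048 / L_f = 0.1319 kg.

m_melted ≈ 0.132 kg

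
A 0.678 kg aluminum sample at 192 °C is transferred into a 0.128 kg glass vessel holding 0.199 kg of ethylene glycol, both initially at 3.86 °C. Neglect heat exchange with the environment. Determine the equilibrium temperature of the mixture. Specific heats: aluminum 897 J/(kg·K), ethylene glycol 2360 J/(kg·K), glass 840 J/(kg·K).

T_f = Σ m_i c_i T_i / Σ m_i c_i:
T_f = (608.17×192 + 469.64×3.86 + 107.52×3.86) / (608.17 + 469.64 + 107.52)
    = 118996 / 1185.3 ≈ 100.39 °C

T_f ≈ 100.4 °C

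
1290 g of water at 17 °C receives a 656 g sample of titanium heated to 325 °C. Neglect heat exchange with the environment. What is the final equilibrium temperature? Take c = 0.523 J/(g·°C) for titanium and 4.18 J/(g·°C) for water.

T_f ≈ 35.4 °C

Set heat shed by the hot body equal to heat absorbed by the cold body:
656×0.523×(325 − T) = 1290×4.18×(T − 17)
343.09(325 − T) = 5392.2(T − 17)
5735.3 T = 203171  ⇒  T ≈ 35.42 °C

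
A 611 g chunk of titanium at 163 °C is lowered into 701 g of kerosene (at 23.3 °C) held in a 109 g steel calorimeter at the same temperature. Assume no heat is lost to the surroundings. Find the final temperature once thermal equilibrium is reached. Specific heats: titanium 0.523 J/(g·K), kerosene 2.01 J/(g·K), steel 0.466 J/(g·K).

T_f ≈ 48.4 °C

Setting the total heat transfer to zero:
611*0.523*(T − 163) + 701*2.01*(T − 23.3) + 109*0.466*(T − 23.3) = 0
319.55(T − 163) + 1409(T − 23.3) + 50.79(T − 23.3) = 0
1779.4 T = 86101
T = 86101 / 1779.4 = 48.4 °C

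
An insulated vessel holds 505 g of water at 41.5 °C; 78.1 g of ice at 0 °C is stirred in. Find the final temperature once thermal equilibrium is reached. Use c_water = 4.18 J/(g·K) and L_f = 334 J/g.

T_f ≈ 25.2 °C

Sum of m c ΔT and latent-heat terms is zero:
latent heat to melt: 78.1·334 = 26085
  meltwater 0→T: 78.1·4.18·T = 326.46 T
  water: 2110.9(T − 41.5)
2437.4 T = 87602 − 26085 = 61517
T ≈ 25.24 °C — above 0 °C, consistent with complete melting.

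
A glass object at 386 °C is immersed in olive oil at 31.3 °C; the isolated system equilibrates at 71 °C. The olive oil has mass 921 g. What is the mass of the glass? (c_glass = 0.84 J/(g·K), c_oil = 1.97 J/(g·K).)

|Q_glass| = |Q_oil|:
m·0.84·(386 − 71) = 921·1.97·(71 − 31.3)
264.6 m = 72030  ⇒  m ≈ 272.2 g

m ≈ 272 g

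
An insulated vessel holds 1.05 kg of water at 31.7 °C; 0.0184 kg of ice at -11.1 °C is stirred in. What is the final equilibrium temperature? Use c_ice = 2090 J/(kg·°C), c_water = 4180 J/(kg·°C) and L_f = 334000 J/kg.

Sum of m c ΔT and latent-heat terms is zero:
ice -11.1→0 °C: 0.0184×2090×11.1 = 426.86
  melt ice: 0.0184×334000 = 6145.6
  meltwater 0→T: 0.0184×4180×T = 76.91 T
  water: 4389(T − 31.7)
4465.9 T = 139131 − 6572.5 = 132559
T ≈ 29.68 °C (positive, so assuming full melt was valid).

T_f ≈ 29.7 °C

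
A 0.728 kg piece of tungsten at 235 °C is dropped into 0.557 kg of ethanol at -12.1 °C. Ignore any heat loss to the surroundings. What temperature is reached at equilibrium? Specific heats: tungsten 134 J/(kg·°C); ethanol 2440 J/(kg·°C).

T_f ≈ 4.4 °C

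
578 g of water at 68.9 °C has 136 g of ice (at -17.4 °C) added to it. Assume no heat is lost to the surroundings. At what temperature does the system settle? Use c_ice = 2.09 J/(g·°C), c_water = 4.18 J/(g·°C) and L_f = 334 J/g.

T_f ≈ 38.9 °C

Let T be the final temperature. ΣQ_i = 0:
warm ice to 0 °C: 136·2.09·(0 − (-17.4)) = 4945.8; fusion: m_ice L_f = 136·334 = 45424; meltwater 0→T: 136·4.18·T = 568.48 T; water: 2416(T − 68.9)
2984.5 T = 166465 − 50370 = 116095
T ≈ 38.90 °C (positive, so assuming full melt was valid).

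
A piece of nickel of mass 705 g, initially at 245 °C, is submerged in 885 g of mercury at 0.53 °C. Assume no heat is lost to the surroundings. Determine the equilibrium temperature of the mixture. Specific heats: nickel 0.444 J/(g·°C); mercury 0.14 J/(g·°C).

Heat lost by the nickel equals heat gained by the mercury:
705·0.444·(245 − T) = 885·0.14·(T − 0.53)
313.02(245 − T) = 123.9(T − 0.53)
436.92 T = 76756  ⇒  T ≈ 175.67 °C

T_f ≈ 175.7 °C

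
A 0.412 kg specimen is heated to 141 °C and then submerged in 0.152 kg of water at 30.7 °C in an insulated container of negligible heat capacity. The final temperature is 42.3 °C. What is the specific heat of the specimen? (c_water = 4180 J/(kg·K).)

Heat lost by the specimen = heat gained by the water:
0.412×c×(141 − 42.3) = 0.152×4180×(42.3 − 30.7)
40.66 c = 7370.2  ⇒  c ≈ 181.2 J/(kg·K)

c ≈ 181 J/(kg·K)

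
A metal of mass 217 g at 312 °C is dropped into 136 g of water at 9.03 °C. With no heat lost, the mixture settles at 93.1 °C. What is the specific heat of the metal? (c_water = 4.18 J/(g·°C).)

Net heat exchanged in the isolated system is zero:
217×c×(93.1 − 312) + 136×4.18×(93.1 − 9.03) = 0
-47501 c = -47792
c = -47792/-47501 ≈ 1.006 J/(g·°C)

c ≈ 1.01 J/(g·°C)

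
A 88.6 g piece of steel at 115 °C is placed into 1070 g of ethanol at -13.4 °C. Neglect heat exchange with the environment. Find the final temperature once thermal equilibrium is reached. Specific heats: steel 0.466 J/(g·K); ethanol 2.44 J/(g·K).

With ΣQ=0 the equilibrium temperature is the m·c-weighted mean:
T_f = (41.29×115 + 2610.8×(-13.4)) / (41.29 + 2610.8)
    = -30237 / 2652.1 ≈ -11.40 °C

T_f ≈ -11.4 °C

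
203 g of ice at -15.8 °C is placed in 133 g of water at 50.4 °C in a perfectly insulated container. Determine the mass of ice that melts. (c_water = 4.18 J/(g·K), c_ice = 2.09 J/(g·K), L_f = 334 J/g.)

m_melted ≈ 63.8 g

Water can give up m c ΔT = 133×4.18×50.4 = 28019 J before reaching 0 °C.
Warming the ice to 0 °C takes 203×2.09×15.8 = 6703.5 J, leaving 21316 J for melting.
Melting all 203 g of ice would need 203×334 = 67802 J.
Since 21316 < 67802 J, not all the ice melts; equilibrium is at 0 °C.
Mass melted = 21316/334 ≈ 63.82 g.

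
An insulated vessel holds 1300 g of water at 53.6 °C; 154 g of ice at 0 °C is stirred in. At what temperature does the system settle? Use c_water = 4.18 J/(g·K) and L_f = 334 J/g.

T_f ≈ 39.5 °C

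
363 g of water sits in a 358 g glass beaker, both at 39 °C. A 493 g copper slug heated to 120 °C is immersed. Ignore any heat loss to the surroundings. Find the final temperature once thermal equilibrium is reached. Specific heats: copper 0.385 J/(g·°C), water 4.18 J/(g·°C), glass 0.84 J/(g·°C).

T_f ≈ 46.7 °C

Net heat exchanged in the isolated system is zero:
493*0.385*(T − 120) + 363*4.18*(T − 39) + 358*0.84*(T − 39) = 0
189.81(T − 120) + 1517.3(T − 39) + 300.72(T − 39) = 0
2007.9 T = 93681
T = 93681 / 2007.9 = 46.7 °C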